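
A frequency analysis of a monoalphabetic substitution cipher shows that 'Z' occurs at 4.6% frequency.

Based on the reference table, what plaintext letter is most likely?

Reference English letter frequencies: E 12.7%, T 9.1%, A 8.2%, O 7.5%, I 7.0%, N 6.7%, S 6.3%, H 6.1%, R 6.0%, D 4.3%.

Step 1: The observed frequency is 4.6%.
Step 2: Compare with English frequencies:
  E: 12.7% (difference: 8.1%)
  T: 9.1% (difference: 4.5%)
  A: 8.2% (difference: 3.6%)
  O: 7.5% (difference: 2.9%)
  I: 7.0% (difference: 2.4%)
  N: 6.7% (difference: 2.1%)
  S: 6.3% (difference: 1.7%)
  H: 6.1% (difference: 1.5%)
  R: 6.0% (difference: 1.4%)
  D: 4.3% (difference: 0.3%) <-- closest
Step 3: 'Z' most likely represents 'D' (frequency 4.3%).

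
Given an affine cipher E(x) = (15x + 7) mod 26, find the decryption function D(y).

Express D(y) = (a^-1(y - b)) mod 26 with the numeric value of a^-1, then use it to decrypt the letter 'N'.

Step 1: Find a^-1, the modular inverse of 15 mod 26.
Step 2: We need 15 * a^-1 = 1 (mod 26).
Step 3: 15 * 7 = 105 = 4 * 26 + 1, so a^-1 = 7.
Step 4: D(y) = 7(y - 7) mod 26.
Step 5: Apply to 'N' (y = 13): D(13) = 7 * (13 - 7) mod 26 = 7 * 6 mod 26 = 16 -> 'Q'.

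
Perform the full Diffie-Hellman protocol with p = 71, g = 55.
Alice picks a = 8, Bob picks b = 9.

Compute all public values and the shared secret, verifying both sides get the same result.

Step 1: A = g^a mod p = 55^8 mod 71 = 9.
Step 2: B = g^b mod p = 55^9 mod 71 = 69.
Step 3: Alice computes s = B^a mod p = 69^8 mod 71 = 43.
Step 4: Bob computes s = A^b mod p = 9^9 mod 71 = 43.
Both sides agree: shared secret = 43.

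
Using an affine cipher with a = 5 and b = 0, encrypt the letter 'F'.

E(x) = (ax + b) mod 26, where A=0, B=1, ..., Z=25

Step 1: Convert 'F' to number: x = 5.
Step 2: E(5) = (5 * 5 + 0) mod 26 = 25 mod 26 = 25.
Step 3: Convert 25 back to letter: Z.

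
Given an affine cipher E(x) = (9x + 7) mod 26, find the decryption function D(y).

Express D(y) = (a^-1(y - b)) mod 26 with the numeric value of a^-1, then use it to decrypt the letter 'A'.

Step 1: Find a^-1, the modular inverse of 9 mod 26.
Step 2: We need 9 * a^-1 = 1 (mod 26).
Step 3: 9 * 3 = 27 = 1 * 26 + 1, so a^-1 = 3.
Step 4: D(y) = 3(y - 7) mod 26.
Step 5: Apply to 'A' (y = 0): D(0) = 3 * (0 - 7) mod 26 = 3 * -7 mod 26 = 5 -> 'F'.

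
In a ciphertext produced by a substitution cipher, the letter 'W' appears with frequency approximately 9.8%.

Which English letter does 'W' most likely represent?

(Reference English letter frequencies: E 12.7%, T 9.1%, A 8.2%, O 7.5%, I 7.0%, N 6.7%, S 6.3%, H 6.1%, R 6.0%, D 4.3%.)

Step 1: The observed frequency is 9.8%.
Step 2: Compare with English frequencies:
  E: 12.7% (difference: 2.9%)
  T: 9.1% (difference: 0.7%) <-- closest
  A: 8.2% (difference: 1.6%)
  O: 7.5% (difference: 2.3%)
  I: 7.0% (difference: 2.8%)
  N: 6.7% (difference: 3.1%)
  S: 6.3% (difference: 3.5%)
  H: 6.1% (difference: 3.7%)
  R: 6.0% (difference: 3.8%)
  D: 4.3% (difference: 5.5%)
Step 3: 'W' most likely represents 'T' (frequency 9.1%).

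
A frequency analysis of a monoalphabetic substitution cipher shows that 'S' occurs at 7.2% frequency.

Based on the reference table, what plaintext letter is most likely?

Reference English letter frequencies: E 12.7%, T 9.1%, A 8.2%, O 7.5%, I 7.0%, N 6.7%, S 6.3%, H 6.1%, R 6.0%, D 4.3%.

Step 1: The observed frequency is 7.2%.
Step 2: Compare with English frequencies:
  E: 12.7% (difference: 5.5%)
  T: 9.1% (difference: 1.9%)
  A: 8.2% (difference: 1.0%)
  O: 7.5% (difference: 0.3%)
  I: 7.0% (difference: 0.2%) <-- closest
  N: 6.7% (difference: 0.5%)
  S: 6.3% (difference: 0.9%)
  H: 6.1% (difference: 1.1%)
  R: 6.0% (difference: 1.2%)
  D: 4.3% (difference: 2.9%)
Step 3: 'S' most likely represents 'I' (frequency 7.0%).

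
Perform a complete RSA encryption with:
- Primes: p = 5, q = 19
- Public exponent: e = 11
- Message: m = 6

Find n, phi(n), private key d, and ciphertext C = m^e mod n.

Step 1: n = 5 * 19 = 95.
Step 2: phi(n) = (5-1)(19-1) = 4 * 18 = 72.
Step 3: Find d = 11^(-1) mod 72 = 59.
  Verify: 11 * 59 = 649 = 1 (mod 72).
Step 4: C = 6^11 mod 95 = 36.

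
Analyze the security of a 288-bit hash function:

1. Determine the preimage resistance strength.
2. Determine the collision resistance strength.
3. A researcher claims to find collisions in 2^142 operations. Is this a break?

Step 1: Preimage resistance requires brute-force of 2^288 operations.
Step 2: Collision resistance (birthday bound) = 2^(288/2) = 2^144.
Step 3: The claimed attack costs 2^142 operations.
Step 4: Since 2^142 < 2^144, the claimed attack beats the generic birthday bound, so collision resistance is broken.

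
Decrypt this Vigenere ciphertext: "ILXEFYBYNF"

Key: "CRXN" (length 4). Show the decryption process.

Step 1: Key 'CRXN' has length 4. Extended key: CRXNCRXNCR
Step 2: Decrypt each position:
  I(8) - C(2) = 6 = G
  L(11) - R(17) = 20 = U
  X(23) - X(23) = 0 = A
  E(4) - N(13) = 17 = R
  F(5) - C(2) = 3 = D
  Y(24) - R(17) = 7 = H
  B(1) - X(23) = 4 = E
  Y(24) - N(13) = 11 = L
  N(13) - C(2) = 11 = L
  F(5) - R(17) = 14 = O
Plaintext: GUARDHELLO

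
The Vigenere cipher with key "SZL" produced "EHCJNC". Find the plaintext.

Step 1: Extend key: SZLSZL
Step 2: Decrypt each letter (c - k) mod 26:
  E(4) - S(18) = (4-18) mod 26 = 12 = M
  H(7) - Z(25) = (7-25) mod 26 = 8 = I
  C(2) - L(11) = (2-11) mod 26 = 17 = R
  J(9) - S(18) = (9-18) mod 26 = 17 = R
  N(13) - Z(25) = (13-25) mod 26 = 14 = O
  C(2) - L(11) = (2-11) mod 26 = 17 = R
Plaintext: MIRROR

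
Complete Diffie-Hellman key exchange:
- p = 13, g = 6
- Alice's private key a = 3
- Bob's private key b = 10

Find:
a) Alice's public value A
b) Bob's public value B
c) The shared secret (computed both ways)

Step 1: A = g^a mod p = 6^3 mod 13 = 8.
Step 2: B = g^b mod p = 6^10 mod 13 = 4.
Step 3: Alice computes s = B^a mod p = 4^3 mod 13 = 12.
Step 4: Bob computes s = A^b mod p = 8^10 mod 13 = 12.
Both sides agree: shared secret = 12.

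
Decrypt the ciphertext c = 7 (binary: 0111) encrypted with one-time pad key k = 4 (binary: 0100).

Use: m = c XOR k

Step 1: XOR ciphertext with key:
  Ciphertext: 0111
  Key:        0100
  XOR:        0011
Step 2: Plaintext = 0011 = 3 in decimal.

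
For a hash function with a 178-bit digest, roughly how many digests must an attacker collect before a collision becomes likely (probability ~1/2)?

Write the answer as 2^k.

Step 1: The birthday paradox gives collision probability ~50% after sqrt(2^n) = 2^(n/2) hashes.
Step 2: For 178-bit output: 2^(178/2) = 2^89.
Step 3: Approximately 2^89 hash computations needed.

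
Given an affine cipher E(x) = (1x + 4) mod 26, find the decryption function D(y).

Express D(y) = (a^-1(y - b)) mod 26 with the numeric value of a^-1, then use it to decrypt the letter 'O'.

Step 1: Find a^-1, the modular inverse of 1 mod 26.
Step 2: We need 1 * a^-1 = 1 (mod 26).
Step 3: 1 * 1 = 1 = 0 * 26 + 1, so a^-1 = 1.
Step 4: D(y) = 1(y - 4) mod 26.
Step 5: Apply to 'O' (y = 14): D(14) = 1 * (14 - 4) mod 26 = 1 * 10 mod 26 = 10 -> 'K'.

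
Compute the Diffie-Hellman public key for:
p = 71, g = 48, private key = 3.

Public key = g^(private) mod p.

Step 1: A = g^a mod p = 48^3 mod 71.
  48^1 mod 71 = 48
  48^2 mod 71 = (48 * 48) mod 71 = 32
  48^3 mod 71 = (32 * 48) mod 71 = 45
Result: A = 45.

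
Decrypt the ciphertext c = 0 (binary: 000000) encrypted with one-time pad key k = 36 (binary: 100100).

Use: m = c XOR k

Step 1: XOR ciphertext with key:
  Ciphertext: 000000
  Key:        100100
  XOR:        100100
Step 2: Plaintext = 100100 = 36 in decimal.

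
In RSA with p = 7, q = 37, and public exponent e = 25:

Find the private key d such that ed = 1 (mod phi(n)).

Step 1: n = 7 * 37 = 259.
Step 2: phi(n) = 6 * 36 = 216.
Step 3: Find d such that 25 * d = 1 (mod 216).
Step 4: d = 25^(-1) mod 216 = 121.
Verification: 25 * 121 = 3025 = 14 * 216 + 1.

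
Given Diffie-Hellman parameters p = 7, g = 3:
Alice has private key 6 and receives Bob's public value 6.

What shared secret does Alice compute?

Step 1: s = B^a mod p = 6^6 mod 7.
  6^1 mod 7 = 6
  6^2 mod 7 = (6 * 6) mod 7 = 1
  6^3 mod 7 = (1 * 6) mod 7 = 6
  6^4 mod 7 = (6 * 6) mod 7 = 1
  6^5 mod 7 = (1 * 6) mod 7 = 6
  6^6 mod 7 = (6 * 6) mod 7 = 1
Result: shared secret = 1.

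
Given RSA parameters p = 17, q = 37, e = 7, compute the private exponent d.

Step 1: n = 17 * 37 = 629.
Step 2: phi(n) = 16 * 36 = 576.
Step 3: Find d such that 7 * d = 1 (mod 576).
Step 4: d = 7^(-1) mod 576 = 247.
Verification: 7 * 247 = 1729 = 3 * 576 + 1.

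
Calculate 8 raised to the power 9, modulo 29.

Step 1: Compute 8^9 mod 29 step by step, reducing modulo 29 at each step.
  8^1 mod 29 = 8
  8^2 mod 29 = (8 * 8) mod 29 = 6
  8^3 mod 29 = (6 * 8) mod 29 = 19
  8^4 mod 29 = (19 * 8) mod 29 = 7
  8^5 mod 29 = (7 * 8) mod 29 = 27
  8^6 mod 29 = (27 * 8) mod 29 = 13
  8^7 mod 29 = (13 * 8) mod 29 = 17
  8^8 mod 29 = (17 * 8) mod 29 = 20
  8^9 mod 29 = (20 * 8) mod 29 = 15
Step 2: Result = 15.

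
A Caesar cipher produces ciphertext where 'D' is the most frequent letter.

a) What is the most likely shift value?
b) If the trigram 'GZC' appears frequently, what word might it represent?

Step 1: In English, 'E' is the most frequent letter (12.7%).
Step 2: The most frequent ciphertext letter is 'D' (position 3).
Step 3: Shift = (3 - 4) mod 26 = 25.
Step 4: Decrypt 'GZC' by shifting back 25:
  G -> H
  Z -> A
  C -> D
Step 5: 'GZC' decrypts to 'HAD'.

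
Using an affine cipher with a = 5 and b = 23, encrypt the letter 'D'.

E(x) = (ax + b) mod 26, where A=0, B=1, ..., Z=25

Step 1: Convert 'D' to number: x = 3.
Step 2: E(3) = (5 * 3 + 23) mod 26 = 38 mod 26 = 12.
Step 3: Convert 12 back to letter: M.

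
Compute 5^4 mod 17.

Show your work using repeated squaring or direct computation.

Step 1: Compute 5^4 mod 17 step by step, reducing modulo 17 at each step.
  5^1 mod 17 = 5
  5^2 mod 17 = (5 * 5) mod 17 = 8
  5^3 mod 17 = (8 * 5) mod 17 = 6
  5^4 mod 17 = (6 * 5) mod 17 = 13
Step 2: Result = 13.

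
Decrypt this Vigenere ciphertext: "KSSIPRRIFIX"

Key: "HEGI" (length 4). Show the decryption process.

Step 1: Key 'HEGI' has length 4. Extended key: HEGIHEGIHEG
Step 2: Decrypt each position:
  K(10) - H(7) = 3 = D
  S(18) - E(4) = 14 = O
  S(18) - G(6) = 12 = M
  I(8) - I(8) = 0 = A
  P(15) - H(7) = 8 = I
  R(17) - E(4) = 13 = N
  R(17) - G(6) = 11 = L
  I(8) - I(8) = 0 = A
  F(5) - H(7) = 24 = Y
  I(8) - E(4) = 4 = E
  X(23) - G(6) = 17 = R
Plaintext: DOMAINLAYER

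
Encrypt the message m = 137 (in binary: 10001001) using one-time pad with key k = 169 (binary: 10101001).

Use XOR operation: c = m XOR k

Step 1: Write out the XOR operation bit by bit:
  Message: 10001001
  Key:     10101001
  XOR:     00100000
Step 2: Convert to decimal: 00100000 = 32.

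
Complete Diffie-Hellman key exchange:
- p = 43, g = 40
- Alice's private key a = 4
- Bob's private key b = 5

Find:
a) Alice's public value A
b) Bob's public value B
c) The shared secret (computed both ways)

Step 1: A = g^a mod p = 40^4 mod 43 = 38.
Step 2: B = g^b mod p = 40^5 mod 43 = 15.
Step 3: Alice computes s = B^a mod p = 15^4 mod 43 = 14.
Step 4: Bob computes s = A^b mod p = 38^5 mod 43 = 14.
Both sides agree: shared secret = 14.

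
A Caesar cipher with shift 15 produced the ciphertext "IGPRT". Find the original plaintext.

Step 1: Reverse the shift by subtracting 15 from each letter position.
  I (position 8) -> position (8-15) mod 26 = 19 -> T
  G (position 6) -> position (6-15) mod 26 = 17 -> R
  P (position 15) -> position (15-15) mod 26 = 0 -> A
  R (position 17) -> position (17-15) mod 26 = 2 -> C
  T (position 19) -> position (19-15) mod 26 = 4 -> E
Decrypted message: TRACE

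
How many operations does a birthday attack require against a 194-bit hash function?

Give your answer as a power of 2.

Step 1: The birthday paradox gives collision probability ~50% after sqrt(2^n) = 2^(n/2) hashes.
Step 2: For 194-bit output: 2^(194/2) = 2^97.
Step 3: Approximately 2^97 hash computations needed.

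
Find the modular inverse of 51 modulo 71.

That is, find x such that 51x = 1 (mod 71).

Step 1: We need x such that 51 * x = 1 (mod 71).
Step 2: Using the extended Euclidean algorithm or trial:
  51 * 39 = 1989 = 28 * 71 + 1.
Step 3: Since 1989 mod 71 = 1, the inverse is x = 39.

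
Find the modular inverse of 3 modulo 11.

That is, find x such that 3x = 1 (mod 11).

Step 1: We need x such that 3 * x = 1 (mod 11).
Step 2: Using the extended Euclidean algorithm or trial:
  3 * 4 = 12 = 1 * 11 + 1.
Step 3: Since 12 mod 11 = 1, the inverse is x = 4.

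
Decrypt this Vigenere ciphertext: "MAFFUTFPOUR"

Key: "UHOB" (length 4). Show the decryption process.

Step 1: Key 'UHOB' has length 4. Extended key: UHOBUHOBUHO
Step 2: Decrypt each position:
  M(12) - U(20) = 18 = S
  A(0) - H(7) = 19 = T
  F(5) - O(14) = 17 = R
  F(5) - B(1) = 4 = E
  U(20) - U(20) = 0 = A
  T(19) - H(7) = 12 = M
  F(5) - O(14) = 17 = R
  P(15) - B(1) = 14 = O
  O(14) - U(20) = 20 = U
  U(20) - H(7) = 13 = N
  R(17) - O(14) = 3 = D
Plaintext: STREAMROUND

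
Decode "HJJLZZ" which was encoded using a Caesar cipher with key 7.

Step 1: Reverse the shift by subtracting 7 from each letter position.
  H (position 7) -> position (7-7) mod 26 = 0 -> A
  J (position 9) -> position (9-7) mod 26 = 2 -> C
  J (position 9) -> position (9-7) mod 26 = 2 -> C
  L (position 11) -> position (11-7) mod 26 = 4 -> E
  Z (position 25) -> position (25-7) mod 26 = 18 -> S
  Z (position 25) -> position (25-7) mod 26 = 18 -> S
Decrypted message: ACCESS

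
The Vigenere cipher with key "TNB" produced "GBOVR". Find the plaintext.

Step 1: Extend key: TNBTN
Step 2: Decrypt each letter (c - k) mod 26:
  G(6) - T(19) = (6-19) mod 26 = 13 = N
  B(1) - N(13) = (1-13) mod 26 = 14 = O
  O(14) - B(1) = (14-1) mod 26 = 13 = N
  V(21) - T(19) = (21-19) mod 26 = 2 = C
  R(17) - N(13) = (17-13) mod 26 = 4 = E
Plaintext: NONCE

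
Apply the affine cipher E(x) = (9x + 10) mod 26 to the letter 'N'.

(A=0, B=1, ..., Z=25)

Step 1: Convert 'N' to number: x = 13.
Step 2: E(13) = (9 * 13 + 10) mod 26 = 127 mod 26 = 23.
Step 3: Convert 23 back to letter: X.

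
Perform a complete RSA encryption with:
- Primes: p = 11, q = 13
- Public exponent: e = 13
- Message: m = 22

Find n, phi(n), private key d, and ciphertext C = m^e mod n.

Step 1: n = 11 * 13 = 143.
Step 2: phi(n) = (11-1)(13-1) = 10 * 12 = 120.
Step 3: Find d = 13^(-1) mod 120 = 37.
  Verify: 13 * 37 = 481 = 1 (mod 120).
Step 4: C = 22^13 mod 143 = 22.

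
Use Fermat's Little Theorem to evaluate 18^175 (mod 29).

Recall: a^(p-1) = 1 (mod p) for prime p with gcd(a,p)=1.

Step 1: Since 29 is prime, by Fermat's Little Theorem: 18^28 = 1 (mod 29).
Step 2: Reduce exponent: 175 mod 28 = 7.
Step 3: So 18^175 = 18^7 (mod 29).
Step 4: 18^7 mod 29 = 17.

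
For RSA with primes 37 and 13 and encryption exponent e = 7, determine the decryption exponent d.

Step 1: n = 37 * 13 = 481.
Step 2: phi(n) = 36 * 12 = 432.
Step 3: Find d such that 7 * d = 1 (mod 432).
Step 4: d = 7^(-1) mod 432 = 247.
Verification: 7 * 247 = 1729 = 4 * 432 + 1.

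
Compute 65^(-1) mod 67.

Step 1: We need x such that 65 * x = 1 (mod 67).
Step 2: Using the extended Euclidean algorithm or trial:
  65 * 33 = 2145 = 32 * 67 + 1.
Step 3: Since 2145 mod 67 = 1, the inverse is x = 33.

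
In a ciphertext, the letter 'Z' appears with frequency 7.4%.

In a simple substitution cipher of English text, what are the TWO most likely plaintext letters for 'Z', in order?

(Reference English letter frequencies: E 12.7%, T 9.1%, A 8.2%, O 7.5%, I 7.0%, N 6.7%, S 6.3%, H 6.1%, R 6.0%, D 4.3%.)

Step 1: Observed frequency of 'Z' is 7.4%.
Step 2: Compute distances to each reference frequency and sort:
  O (7.5%): difference = 0.1% <-- BEST
  I (7.0%): difference = 0.4% <-- RUNNER-UP
  N (6.7%): difference = 0.7%
  A (8.2%): difference = 0.8%
  S (6.3%): difference = 1.1%
Step 3: Most likely is 'O' (7.5%, diff 0.1%); second most likely is 'I' (7.0%, diff 0.4%).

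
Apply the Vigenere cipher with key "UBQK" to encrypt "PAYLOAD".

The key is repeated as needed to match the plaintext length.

Step 1: Repeat key to match plaintext length:
  Plaintext: PAYLOAD
  Key:       UBQKUBQ
Step 2: Encrypt each letter:
  P(15) + U(20) = (15+20) mod 26 = 9 = J
  A(0) + B(1) = (0+1) mod 26 = 1 = B
  Y(24) + Q(16) = (24+16) mod 26 = 14 = O
  L(11) + K(10) = (11+10) mod 26 = 21 = V
  O(14) + U(20) = (14+20) mod 26 = 8 = I
  A(0) + B(1) = (0+1) mod 26 = 1 = B
  D(3) + Q(16) = (3+16) mod 26 = 19 = T
Ciphertext: JBOVIBT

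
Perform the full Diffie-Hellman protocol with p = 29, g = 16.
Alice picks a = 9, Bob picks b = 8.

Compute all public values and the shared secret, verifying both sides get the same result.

Step 1: A = g^a mod p = 16^9 mod 29 = 24.
Step 2: B = g^b mod p = 16^8 mod 29 = 16.
Step 3: Alice computes s = B^a mod p = 16^9 mod 29 = 24.
Step 4: Bob computes s = A^b mod p = 24^8 mod 29 = 24.
Both sides agree: shared secret = 24.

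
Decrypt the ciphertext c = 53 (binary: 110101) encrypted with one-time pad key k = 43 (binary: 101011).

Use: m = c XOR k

Step 1: XOR ciphertext with key:
  Ciphertext: 110101
  Key:        101011
  XOR:        011110
Step 2: Plaintext = 011110 = 30 in decimal.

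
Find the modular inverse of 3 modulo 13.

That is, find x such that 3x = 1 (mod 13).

Step 1: We need x such that 3 * x = 1 (mod 13).
Step 2: Using the extended Euclidean algorithm or trial:
  3 * 9 = 27 = 2 * 13 + 1.
Step 3: Since 27 mod 13 = 1, the inverse is x = 9.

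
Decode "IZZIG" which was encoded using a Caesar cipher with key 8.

Step 1: Reverse the shift by subtracting 8 from each letter position.
  I (position 8) -> position (8-8) mod 26 = 0 -> A
  Z (position 25) -> position (25-8) mod 26 = 17 -> R
  Z (position 25) -> position (25-8) mod 26 = 17 -> R
  I (position 8) -> position (8-8) mod 26 = 0 -> A
  G (position 6) -> position (6-8) mod 26 = 24 -> Y
Decrypted message: ARRAY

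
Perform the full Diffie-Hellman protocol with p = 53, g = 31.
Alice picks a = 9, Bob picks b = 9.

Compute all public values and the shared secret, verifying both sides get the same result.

Step 1: A = g^a mod p = 31^9 mod 53 = 19.
Step 2: B = g^b mod p = 31^9 mod 53 = 19.
Step 3: Alice computes s = B^a mod p = 19^9 mod 53 = 48.
Step 4: Bob computes s = A^b mod p = 19^9 mod 53 = 48.
Both sides agree: shared secret = 48.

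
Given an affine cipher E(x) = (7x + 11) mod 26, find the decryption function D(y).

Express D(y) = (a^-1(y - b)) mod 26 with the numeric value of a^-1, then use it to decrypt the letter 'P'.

Step 1: Find a^-1, the modular inverse of 7 mod 26.
Step 2: We need 7 * a^-1 = 1 (mod 26).
Step 3: 7 * 15 = 105 = 4 * 26 + 1, so a^-1 = 15.
Step 4: D(y) = 15(y - 11) mod 26.
Step 5: Apply to 'P' (y = 15): D(15) = 15 * (15 - 11) mod 26 = 15 * 4 mod 26 = 8 -> 'I'.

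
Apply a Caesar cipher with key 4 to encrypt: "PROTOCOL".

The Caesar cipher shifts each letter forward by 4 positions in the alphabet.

Step 1: For each letter, shift forward by 4 positions (mod 26).
  P (position 15) -> position (15+4) mod 26 = 19 -> T
  R (position 17) -> position (17+4) mod 26 = 21 -> V
  O (position 14) -> position (14+4) mod 26 = 18 -> S
  T (position 19) -> position (19+4) mod 26 = 23 -> X
  O (position 14) -> position (14+4) mod 26 = 18 -> S
  C (position 2) -> position (2+4) mod 26 = 6 -> G
  O (position 14) -> position (14+4) mod 26 = 18 -> S
  L (position 11) -> position (11+4) mod 26 = 15 -> P
Result: TVSXSGSP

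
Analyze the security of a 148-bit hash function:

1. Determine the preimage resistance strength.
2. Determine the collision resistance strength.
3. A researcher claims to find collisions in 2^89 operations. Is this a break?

Step 1: Preimage resistance requires brute-force of 2^148 operations.
Step 2: Collision resistance (birthday bound) = 2^(148/2) = 2^74.
Step 3: The claimed attack costs 2^89 operations.
Step 4: Since 2^89 >= 2^74, the claimed attack is no faster than the generic birthday attack, so this does not break collision resistance.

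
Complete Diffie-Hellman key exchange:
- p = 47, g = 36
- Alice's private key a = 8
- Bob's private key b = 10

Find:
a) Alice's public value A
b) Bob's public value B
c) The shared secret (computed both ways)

Step 1: A = g^a mod p = 36^8 mod 47 = 12.
Step 2: B = g^b mod p = 36^10 mod 47 = 42.
Step 3: Alice computes s = B^a mod p = 42^8 mod 47 = 8.
Step 4: Bob computes s = A^b mod p = 12^10 mod 47 = 8.
Both sides agree: shared secret = 8.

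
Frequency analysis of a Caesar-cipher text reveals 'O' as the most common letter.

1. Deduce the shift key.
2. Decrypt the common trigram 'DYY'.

Step 1: In English, 'E' is the most frequent letter (12.7%).
Step 2: The most frequent ciphertext letter is 'O' (position 14).
Step 3: Shift = (14 - 4) mod 26 = 10.
Step 4: Decrypt 'DYY' by shifting back 10:
  D -> T
  Y -> O
  Y -> O
Step 5: 'DYY' decrypts to 'TOO'.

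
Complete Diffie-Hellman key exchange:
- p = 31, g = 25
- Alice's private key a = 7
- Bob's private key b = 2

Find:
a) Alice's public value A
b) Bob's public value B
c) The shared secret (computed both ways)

Step 1: A = g^a mod p = 25^7 mod 31 = 25.
Step 2: B = g^b mod p = 25^2 mod 31 = 5.
Step 3: Alice computes s = B^a mod p = 5^7 mod 31 = 5.
Step 4: Bob computes s = A^b mod p = 25^2 mod 31 = 5.
Both sides agree: shared secret = 5.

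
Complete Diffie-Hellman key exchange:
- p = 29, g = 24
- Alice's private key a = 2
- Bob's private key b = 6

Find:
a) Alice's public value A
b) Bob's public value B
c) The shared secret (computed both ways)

Step 1: A = g^a mod p = 24^2 mod 29 = 25.
Step 2: B = g^b mod p = 24^6 mod 29 = 23.
Step 3: Alice computes s = B^a mod p = 23^2 mod 29 = 7.
Step 4: Bob computes s = A^b mod p = 25^6 mod 29 = 7.
Both sides agree: shared secret = 7.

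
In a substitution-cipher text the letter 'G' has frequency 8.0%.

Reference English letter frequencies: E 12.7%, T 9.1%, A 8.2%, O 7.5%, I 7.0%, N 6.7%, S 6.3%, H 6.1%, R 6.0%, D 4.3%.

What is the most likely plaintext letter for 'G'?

Step 1: The observed frequency is 8.0%.
Step 2: Compare with English frequencies:
  E: 12.7% (difference: 4.7%)
  T: 9.1% (difference: 1.1%)
  A: 8.2% (difference: 0.2%) <-- closest
  O: 7.5% (difference: 0.5%)
  I: 7.0% (difference: 1.0%)
  N: 6.7% (difference: 1.3%)
  S: 6.3% (difference: 1.7%)
  H: 6.1% (difference: 1.9%)
  R: 6.0% (difference: 2.0%)
  D: 4.3% (difference: 3.7%)
Step 3: 'G' most likely represents 'A' (frequency 8.2%).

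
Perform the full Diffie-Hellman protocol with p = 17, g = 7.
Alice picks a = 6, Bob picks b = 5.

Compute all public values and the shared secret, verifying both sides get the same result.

Step 1: A = g^a mod p = 7^6 mod 17 = 9.
Step 2: B = g^b mod p = 7^5 mod 17 = 11.
Step 3: Alice computes s = B^a mod p = 11^6 mod 17 = 8.
Step 4: Bob computes s = A^b mod p = 9^5 mod 17 = 8.
Both sides agree: shared secret = 8.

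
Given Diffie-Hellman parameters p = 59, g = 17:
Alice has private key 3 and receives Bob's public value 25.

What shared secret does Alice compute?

Step 1: s = B^a mod p = 25^3 mod 59.
  25^1 mod 59 = 25
  25^2 mod 59 = (25 * 25) mod 59 = 35
  25^3 mod 59 = (35 * 25) mod 59 = 49
Result: shared secret = 49.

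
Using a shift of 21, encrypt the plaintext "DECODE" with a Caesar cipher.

Step 1: For each letter, shift forward by 21 positions (mod 26).
  D (position 3) -> position (3+21) mod 26 = 24 -> Y
  E (position 4) -> position (4+21) mod 26 = 25 -> Z
  C (position 2) -> position (2+21) mod 26 = 23 -> X
  O (position 14) -> position (14+21) mod 26 = 9 -> J
  D (position 3) -> position (3+21) mod 26 = 24 -> Y
  E (position 4) -> position (4+21) mod 26 = 25 -> Z
Result: YZXJYZ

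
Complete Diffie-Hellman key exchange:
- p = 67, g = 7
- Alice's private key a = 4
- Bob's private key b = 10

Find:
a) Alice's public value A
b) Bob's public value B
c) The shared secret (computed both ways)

Step 1: A = g^a mod p = 7^4 mod 67 = 56.
Step 2: B = g^b mod p = 7^10 mod 67 = 33.
Step 3: Alice computes s = B^a mod p = 33^4 mod 67 = 21.
Step 4: Bob computes s = A^b mod p = 56^10 mod 67 = 21.
Both sides agree: shared secret = 21.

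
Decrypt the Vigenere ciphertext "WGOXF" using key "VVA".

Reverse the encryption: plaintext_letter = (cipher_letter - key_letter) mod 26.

Step 1: Extend key: VVAVV
Step 2: Decrypt each letter (c - k) mod 26:
  W(22) - V(21) = (22-21) mod 26 = 1 = B
  G(6) - V(21) = (6-21) mod 26 = 11 = L
  O(14) - A(0) = (14-0) mod 26 = 14 = O
  X(23) - V(21) = (23-21) mod 26 = 2 = C
  F(5) - V(21) = (5-21) mod 26 = 10 = K
Plaintext: BLOCK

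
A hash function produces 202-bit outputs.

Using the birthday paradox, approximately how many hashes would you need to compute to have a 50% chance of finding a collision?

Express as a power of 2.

Step 1: The birthday paradox gives collision probability ~50% after sqrt(2^n) = 2^(n/2) hashes.
Step 2: For 202-bit output: 2^(202/2) = 2^101.
Step 3: Approximately 2^101 hash computations needed.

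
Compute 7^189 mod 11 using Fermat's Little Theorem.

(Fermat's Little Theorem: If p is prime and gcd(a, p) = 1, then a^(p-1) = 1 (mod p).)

Step 1: Since 11 is prime, by Fermat's Little Theorem: 7^10 = 1 (mod 11).
Step 2: Reduce exponent: 189 mod 10 = 9.
Step 3: So 7^189 = 7^9 (mod 11).
Step 4: 7^9 mod 11 = 8.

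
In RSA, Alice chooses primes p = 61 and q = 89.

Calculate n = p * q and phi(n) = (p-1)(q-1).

Step 1: n = p * q = 61 * 89 = 5429.
Step 2: phi(n) = (p-1)(q-1) = 60 * 88 = 5280.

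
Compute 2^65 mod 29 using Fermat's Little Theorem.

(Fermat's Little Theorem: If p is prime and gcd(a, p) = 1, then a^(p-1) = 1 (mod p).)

Step 1: Since 29 is prime, by Fermat's Little Theorem: 2^28 = 1 (mod 29).
Step 2: Reduce exponent: 65 mod 28 = 9.
Step 3: So 2^65 = 2^9 (mod 29).
Step 4: 2^9 mod 29 = 19.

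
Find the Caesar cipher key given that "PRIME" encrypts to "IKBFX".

Step 1: Compare first letters: P (position 15) -> I (position 8).
Step 2: Shift = (8 - 15) mod 26 = 19.
The shift value is 19.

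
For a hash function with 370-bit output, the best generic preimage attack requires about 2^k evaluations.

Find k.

Step 1: The hash has a 370-bit output.
Step 2: Preimage resistance means: given a digest h(x), it should be infeasible to find any input that hashes to it.
With a 370-bit output there are 2^370 possible digests, so a generic brute-force preimage search costs about 2^370 evaluations.
Step 3: Security level = 370 bits.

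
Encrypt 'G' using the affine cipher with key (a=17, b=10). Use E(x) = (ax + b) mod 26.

Step 1: Convert 'G' to number: x = 6.
Step 2: E(6) = (17 * 6 + 10) mod 26 = 112 mod 26 = 8.
Step 3: Convert 8 back to letter: I.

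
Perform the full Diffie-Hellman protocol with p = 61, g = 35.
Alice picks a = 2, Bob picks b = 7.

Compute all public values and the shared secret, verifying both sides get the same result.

Step 1: A = g^a mod p = 35^2 mod 61 = 5.
Step 2: B = g^b mod p = 35^7 mod 61 = 44.
Step 3: Alice computes s = B^a mod p = 44^2 mod 61 = 45.
Step 4: Bob computes s = A^b mod p = 5^7 mod 61 = 45.
Both sides agree: shared secret = 45.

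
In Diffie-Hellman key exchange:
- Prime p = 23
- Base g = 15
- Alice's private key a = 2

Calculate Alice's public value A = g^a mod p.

Step 1: A = g^a mod p = 15^2 mod 23.
  15^1 mod 23 = 15
  15^2 mod 23 = (15 * 15) mod 23 = 18
Result: A = 18.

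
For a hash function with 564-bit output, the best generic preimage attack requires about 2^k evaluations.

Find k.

Step 1: The hash has a 564-bit output.
Step 2: Preimage resistance means: given a digest h(x), it should be infeasible to find any input that hashes to it.
With a 564-bit output there are 2^564 possible digests, so a generic brute-force preimage search costs about 2^564 evaluations.
Step 3: Security level = 564 bits.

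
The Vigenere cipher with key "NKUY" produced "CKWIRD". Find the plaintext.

Step 1: Extend key: NKUYNK
Step 2: Decrypt each letter (c - k) mod 26:
  C(2) - N(13) = (2-13) mod 26 = 15 = P
  K(10) - K(10) = (10-10) mod 26 = 0 = A
  W(22) - U(20) = (22-20) mod 26 = 2 = C
  I(8) - Y(24) = (8-24) mod 26 = 10 = K
  R(17) - N(13) = (17-13) mod 26 = 4 = E
  D(3) - K(10) = (3-10) mod 26 = 19 = T
Plaintext: PACKET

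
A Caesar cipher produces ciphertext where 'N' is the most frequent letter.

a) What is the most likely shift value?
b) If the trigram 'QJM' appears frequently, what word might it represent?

Step 1: In English, 'E' is the most frequent letter (12.7%).
Step 2: The most frequent ciphertext letter is 'N' (position 13).
Step 3: Shift = (13 - 4) mod 26 = 9.
Step 4: Decrypt 'QJM' by shifting back 9:
  Q -> H
  J -> A
  M -> D
Step 5: 'QJM' decrypts to 'HAD'.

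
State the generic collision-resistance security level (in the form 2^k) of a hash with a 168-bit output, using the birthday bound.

Step 1: The birthday paradox gives collision probability ~50% after sqrt(2^n) = 2^(n/2) hashes.
Step 2: For 168-bit output: 2^(168/2) = 2^84.
Step 3: Approximately 2^84 hash computations needed.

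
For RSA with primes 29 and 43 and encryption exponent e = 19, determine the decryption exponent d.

Step 1: n = 29 * 43 = 1247.
Step 2: phi(n) = 28 * 42 = 1176.
Step 3: Find d such that 19 * d = 1 (mod 1176).
Step 4: d = 19^(-1) mod 1176 = 619.
Verification: 19 * 619 = 11761 = 10 * 1176 + 1.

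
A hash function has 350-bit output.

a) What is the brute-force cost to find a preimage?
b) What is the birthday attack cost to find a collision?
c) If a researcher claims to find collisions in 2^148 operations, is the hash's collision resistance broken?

Step 1: Preimage resistance requires brute-force of 2^350 operations.
Step 2: Collision resistance (birthday bound) = 2^(350/2) = 2^175.
Step 3: The claimed attack costs 2^148 operations.
Step 4: Since 2^148 < 2^175, the claimed attack beats the generic birthday bound, so collision resistance is broken.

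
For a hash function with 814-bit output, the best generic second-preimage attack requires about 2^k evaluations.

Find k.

Step 1: The hash has a 814-bit output.
Step 2: Second-preimage resistance means: given a specific input x, it should be infeasible to find a different y with h(y) = h(x).
With a 814-bit output, a generic search for a second preimage costs about 2^814 evaluations (each trial matches the fixed target with probability 2^-814).
Step 3: Security level = 814 bits.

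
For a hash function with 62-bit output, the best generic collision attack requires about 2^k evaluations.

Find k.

Step 1: The hash has a 62-bit output.
Step 2: Collision resistance means it should be infeasible to find any x != y with h(x) = h(y).
By the birthday bound, a generic collision search succeeds after about sqrt(2^62) = 2^(62/2) = 2^31 evaluations.
Step 3: Security level = 31 bits.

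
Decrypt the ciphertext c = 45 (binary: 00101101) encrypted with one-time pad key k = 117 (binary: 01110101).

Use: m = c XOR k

Step 1: XOR ciphertext with key:
  Ciphertext: 00101101
  Key:        01110101
  XOR:        01011000
Step 2: Plaintext = 01011000 = 88 in decimal.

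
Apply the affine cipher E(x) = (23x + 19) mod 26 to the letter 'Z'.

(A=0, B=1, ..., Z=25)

Step 1: Convert 'Z' to number: x = 25.
Step 2: E(25) = (23 * 25 + 19) mod 26 = 594 mod 26 = 22.
Step 3: Convert 22 back to letter: W.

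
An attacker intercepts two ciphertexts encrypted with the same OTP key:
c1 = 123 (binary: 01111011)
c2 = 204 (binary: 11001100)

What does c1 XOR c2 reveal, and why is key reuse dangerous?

Step 1: c1 XOR c2 = (m1 XOR k) XOR (m2 XOR k).
Step 2: By XOR associativity/commutativity: = m1 XOR m2 XOR k XOR k = m1 XOR m2.
Step 3: 01111011 XOR 11001100 = 10110111 = 183.
Step 4: The key cancels out! An attacker learns m1 XOR m2 = 183, revealing the relationship between plaintexts.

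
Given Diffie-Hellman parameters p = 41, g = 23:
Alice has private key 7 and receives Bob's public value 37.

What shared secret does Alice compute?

Step 1: s = B^a mod p = 37^7 mod 41.
  37^1 mod 41 = 37
  37^2 mod 41 = (37 * 37) mod 41 = 16
  37^3 mod 41 = (16 * 37) mod 41 = 18
  37^4 mod 41 = (18 * 37) mod 41 = 10
  37^5 mod 41 = (10 * 37) mod 41 = 1
  37^6 mod 41 = (1 * 37) mod 41 = 37
  37^7 mod 41 = (37 * 37) mod 41 = 16
Result: shared secret = 16.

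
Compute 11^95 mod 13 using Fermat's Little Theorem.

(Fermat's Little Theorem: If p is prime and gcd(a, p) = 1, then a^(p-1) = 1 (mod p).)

Step 1: Since 13 is prime, by Fermat's Little Theorem: 11^12 = 1 (mod 13).
Step 2: Reduce exponent: 95 mod 12 = 11.
Step 3: So 11^95 = 11^11 (mod 13).
Step 4: 11^11 mod 13 = 6.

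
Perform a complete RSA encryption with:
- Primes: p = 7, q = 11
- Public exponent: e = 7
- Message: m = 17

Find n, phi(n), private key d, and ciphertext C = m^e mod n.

Step 1: n = 7 * 11 = 77.
Step 2: phi(n) = (7-1)(11-1) = 6 * 10 = 60.
Step 3: Find d = 7^(-1) mod 60 = 43.
  Verify: 7 * 43 = 301 = 1 (mod 60).
Step 4: C = 17^7 mod 77 = 52.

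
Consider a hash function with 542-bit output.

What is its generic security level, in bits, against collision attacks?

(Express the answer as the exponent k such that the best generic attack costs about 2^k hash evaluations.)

Step 1: The hash has a 542-bit output.
Step 2: Collision resistance means it should be infeasible to find any x != y with h(x) = h(y).
By the birthday bound, a generic collision search succeeds after about sqrt(2^542) = 2^(542/2) = 2^271 evaluations.
Step 3: Security level = 271 bits.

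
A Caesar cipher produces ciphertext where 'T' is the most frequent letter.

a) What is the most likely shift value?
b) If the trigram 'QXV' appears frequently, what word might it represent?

Step 1: In English, 'E' is the most frequent letter (12.7%).
Step 2: The most frequent ciphertext letter is 'T' (position 19).
Step 3: Shift = (19 - 4) mod 26 = 15.
Step 4: Decrypt 'QXV' by shifting back 15:
  Q -> B
  X -> I
  V -> G
Step 5: 'QXV' decrypts to 'BIG'.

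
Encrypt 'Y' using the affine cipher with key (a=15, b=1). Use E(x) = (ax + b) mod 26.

Step 1: Convert 'Y' to number: x = 24.
Step 2: E(24) = (15 * 24 + 1) mod 26 = 361 mod 26 = 23.
Step 3: Convert 23 back to letter: X.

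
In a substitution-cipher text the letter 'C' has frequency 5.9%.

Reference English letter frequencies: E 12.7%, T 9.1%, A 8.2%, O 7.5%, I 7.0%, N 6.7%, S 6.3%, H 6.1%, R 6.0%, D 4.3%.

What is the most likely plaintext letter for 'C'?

Step 1: The observed frequency is 5.9%.
Step 2: Compare with English frequencies:
  E: 12.7% (difference: 6.8%)
  T: 9.1% (difference: 3.2%)
  A: 8.2% (difference: 2.3%)
  O: 7.5% (difference: 1.6%)
  I: 7.0% (difference: 1.1%)
  N: 6.7% (difference: 0.8%)
  S: 6.3% (difference: 0.4%)
  H: 6.1% (difference: 0.2%)
  R: 6.0% (difference: 0.1%) <-- closest
  D: 4.3% (difference: 1.6%)
Step 3: 'C' most likely represents 'R' (frequency 6.0%).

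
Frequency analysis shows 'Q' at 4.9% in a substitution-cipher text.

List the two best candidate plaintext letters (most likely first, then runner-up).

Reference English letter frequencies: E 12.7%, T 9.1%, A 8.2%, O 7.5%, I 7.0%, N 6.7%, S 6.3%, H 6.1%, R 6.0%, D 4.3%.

Step 1: Observed frequency of 'Q' is 4.9%.
Step 2: Compute distances to each reference frequency and sort:
  D (4.3%): difference = 0.6% <-- BEST
  R (6.0%): difference = 1.1% <-- RUNNER-UP
  H (6.1%): difference = 1.2%
  S (6.3%): difference = 1.4%
  N (6.7%): difference = 1.8%
Step 3: Most likely is 'D' (4.3%, diff 0.6%); second most likely is 'R' (6.0%, diff 1.1%).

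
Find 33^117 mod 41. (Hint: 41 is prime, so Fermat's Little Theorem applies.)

Step 1: Since 41 is prime, by Fermat's Little Theorem: 33^40 = 1 (mod 41).
Step 2: Reduce exponent: 117 mod 40 = 37.
Step 3: So 33^117 = 33^37 (mod 41).
Step 4: 33^37 mod 41 = 2.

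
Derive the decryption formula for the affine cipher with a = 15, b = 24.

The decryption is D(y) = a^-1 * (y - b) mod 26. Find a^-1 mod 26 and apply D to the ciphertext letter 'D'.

Step 1: Find a^-1, the modular inverse of 15 mod 26.
Step 2: We need 15 * a^-1 = 1 (mod 26).
Step 3: 15 * 7 = 105 = 4 * 26 + 1, so a^-1 = 7.
Step 4: D(y) = 7(y - 24) mod 26.
Step 5: Apply to 'D' (y = 3): D(3) = 7 * (3 - 24) mod 26 = 7 * -21 mod 26 = 9 -> 'J'.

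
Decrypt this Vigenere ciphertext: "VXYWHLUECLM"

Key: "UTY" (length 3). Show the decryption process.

Step 1: Key 'UTY' has length 3. Extended key: UTYUTYUTYUT
Step 2: Decrypt each position:
  V(21) - U(20) = 1 = B
  X(23) - T(19) = 4 = E
  Y(24) - Y(24) = 0 = A
  W(22) - U(20) = 2 = C
  H(7) - T(19) = 14 = O
  L(11) - Y(24) = 13 = N
  U(20) - U(20) = 0 = A
  E(4) - T(19) = 11 = L
  C(2) - Y(24) = 4 = E
  L(11) - U(20) = 17 = R
  M(12) - T(19) = 19 = T
Plaintext: BEACONALERT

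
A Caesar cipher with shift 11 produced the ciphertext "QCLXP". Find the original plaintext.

Step 1: Reverse the shift by subtracting 11 from each letter position.
  Q (position 16) -> position (16-11) mod 26 = 5 -> F
  C (position 2) -> position (2-11) mod 26 = 17 -> R
  L (position 11) -> position (11-11) mod 26 = 0 -> A
  X (position 23) -> position (23-11) mod 26 = 12 -> M
  P (position 15) -> position (15-11) mod 26 = 4 -> E
Decrypted message: FRAME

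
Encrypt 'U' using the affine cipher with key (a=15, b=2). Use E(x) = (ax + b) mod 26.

Step 1: Convert 'U' to number: x = 20.
Step 2: E(20) = (15 * 20 + 2) mod 26 = 302 mod 26 = 16.
Step 3: Convert 16 back to letter: Q.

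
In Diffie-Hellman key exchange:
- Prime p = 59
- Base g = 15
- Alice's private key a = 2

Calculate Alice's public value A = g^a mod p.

Step 1: A = g^a mod p = 15^2 mod 59.
  15^1 mod 59 = 15
  15^2 mod 59 = (15 * 15) mod 59 = 48
Result: A = 48.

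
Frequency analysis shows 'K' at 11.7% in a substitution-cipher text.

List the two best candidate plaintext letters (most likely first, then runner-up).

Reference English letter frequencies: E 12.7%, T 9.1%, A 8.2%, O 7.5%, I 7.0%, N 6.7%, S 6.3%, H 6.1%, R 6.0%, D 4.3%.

Step 1: Observed frequency of 'K' is 11.7%.
Step 2: Compute distances to each reference frequency and sort:
  E (12.7%): difference = 1.0% <-- BEST
  T (9.1%): difference = 2.6% <-- RUNNER-UP
  A (8.2%): difference = 3.5%
  O (7.5%): difference = 4.2%
  I (7.0%): difference = 4.7%
Step 3: Most likely is 'E' (12.7%, diff 1.0%); second most likely is 'T' (9.1%, diff 2.6%).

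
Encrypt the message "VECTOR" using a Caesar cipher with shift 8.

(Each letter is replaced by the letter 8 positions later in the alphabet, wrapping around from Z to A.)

Step 1: For each letter, shift forward by 8 positions (mod 26).
  V (position 21) -> position (21+8) mod 26 = 3 -> D
  E (position 4) -> position (4+8) mod 26 = 12 -> M
  C (position 2) -> position (2+8) mod 26 = 10 -> K
  T (position 19) -> position (19+8) mod 26 = 1 -> B
  O (position 14) -> position (14+8) mod 26 = 22 -> W
  R (position 17) -> position (17+8) mod 26 = 25 -> Z
Result: DMKBWZ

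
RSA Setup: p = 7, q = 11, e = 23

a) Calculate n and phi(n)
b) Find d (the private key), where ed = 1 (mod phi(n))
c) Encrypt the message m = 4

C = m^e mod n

Step 1: n = 7 * 11 = 77.
Step 2: phi(n) = (7-1)(11-1) = 6 * 10 = 60.
Step 3: Find d = 23^(-1) mod 60 = 47.
  Verify: 23 * 47 = 1081 = 1 (mod 60).
Step 4: C = 4^23 mod 77 = 9.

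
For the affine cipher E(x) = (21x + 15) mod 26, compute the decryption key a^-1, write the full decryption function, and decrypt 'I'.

Step 1: Find a^-1, the modular inverse of 21 mod 26.
Step 2: We need 21 * a^-1 = 1 (mod 26).
Step 3: 21 * 5 = 105 = 4 * 26 + 1, so a^-1 = 5.
Step 4: D(y) = 5(y - 15) mod 26.
Step 5: Apply to 'I' (y = 8): D(8) = 5 * (8 - 15) mod 26 = 5 * -7 mod 26 = 17 -> 'R'.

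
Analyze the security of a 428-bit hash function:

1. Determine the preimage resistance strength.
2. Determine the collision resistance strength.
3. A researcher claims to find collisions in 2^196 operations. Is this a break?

Step 1: Preimage resistance requires brute-force of 2^428 operations.
Step 2: Collision resistance (birthday bound) = 2^(428/2) = 2^214.
Step 3: The claimed attack costs 2^196 operations.
Step 4: Since 2^196 < 2^214, the claimed attack beats the generic birthday bound, so collision resistance is broken.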